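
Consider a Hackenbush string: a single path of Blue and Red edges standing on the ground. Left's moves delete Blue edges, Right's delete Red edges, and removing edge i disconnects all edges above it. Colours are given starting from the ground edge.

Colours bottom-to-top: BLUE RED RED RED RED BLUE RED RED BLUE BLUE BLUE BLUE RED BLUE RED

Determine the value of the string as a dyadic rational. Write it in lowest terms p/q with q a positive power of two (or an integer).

B: Left { 0 }, Right {  } — simplest 1
BR: Left { 0 }, Right { 1 } — simplest 1/2
BRR: Left { 0 }, Right { 1/2; 1 } — simplest 1/4
BRRR: Left { 0 }, Right { 1/4; 1/2; 1 } — simplest 1/8
BRRRR: Left { 0 }, Right { 1/8; 1/4; 1/2; 1 } — simplest 1/16
BRRRRB: Left { 0; 1/16 }, Right { 1/8; 1/4; 1/2; 1 } — simplest 3/32
BRRRRBR: Left { 0; 1/16 }, Right { 3/32; 1/8; 1/4; 1/2; 1 } — simplest 5/64
BRRRRBRR: Left { 0; 1/16 }, Right { 5/64; 3/32; 1/8; 1/4; 1/2; 1 } — simplest 9/128
BRRRRBRRB: Left { 0; 1/16; 9/128 }, Right { 5/64; 3/32; 1/8; 1/4; 1/2; 1 } — simplest 19/256
BRRRRBRRBB: Left { 0; 1/16; 9/128; 19/256 }, Right { 5/64; 3/32; 1/8; 1/4; 1/2; 1 } — simplest 39/512
BRRRRBRRBBB: Left { 0; 1/16; 9/128; 19/256; 39/512 }, Right { 5/64; 3/32; 1/8; 1/4; 1/2; 1 } — simplest 79/1024
BRRRRBRRBBBB: Left { 0; 1/16; 9/128; 19/256; 39/512; 79/1024 }, Right { 5/64; 3/32; 1/8; 1/4; 1/2; 1 } — simplest 159/2048
BRRRRBRRBBBBR: Left { 0; 1/16; 9/128; 19/256; 39/512; 79/1024 }, Right { 159/2048; 5/64; 3/32; 1/8; 1/4; 1/2; 1 } — simplest 317/4096
BRRRRBRRBBBBRB: Left { 0; 1/16; 9/128; 19/256; 39/512; 79/1024; 317/4096 }, Right { 159/2048; 5/64; 3/32; 1/8; 1/4; 1/2; 1 } — simplest 635/8192
BRRRRBRRBBBBRBR: Left { 0; 1/16; 9/128; 19/256; 39/512; 79/1024; 317/4096 }, Right { 635/8192; 159/2048; 5/64; 3/32; 1/8; 1/4; 1/2; 1 } — simplest 1269/16384

1269/16384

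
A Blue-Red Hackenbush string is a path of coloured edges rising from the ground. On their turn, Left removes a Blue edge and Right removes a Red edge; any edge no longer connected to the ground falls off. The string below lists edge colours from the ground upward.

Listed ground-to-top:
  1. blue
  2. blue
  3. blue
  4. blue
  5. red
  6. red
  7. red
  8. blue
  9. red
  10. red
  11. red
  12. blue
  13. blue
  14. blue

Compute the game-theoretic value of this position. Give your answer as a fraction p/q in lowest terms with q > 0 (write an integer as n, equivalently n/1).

3215/1024

g(b) = { 0 | none } ⇒ 1
g(bb) = { 0 1 | none } ⇒ 2
g(bbb) = { 0 1 2 | none } ⇒ 3
g(bbbb) = { 0 1 2 3 | none } ⇒ 4
g(bbbbr) = { 0 1 2 3 | 4 } ⇒ 7/2
g(bbbbrr) = { 0 1 2 3 | 7/2 4 } ⇒ 13/4
g(bbbbrrr) = { 0 1 2 3 | 13/4 7/2 4 } ⇒ 25/8
g(bbbbrrrb) = { 0 1 2 3 25/8 | 13/4 7/2 4 } ⇒ 51/16
g(bbbbrrrbr) = { 0 1 2 3 25/8 | 51/16 13/4 7/2 4 } ⇒ 101/32
g(bbbbrrrbrr) = { 0 1 2 3 25/8 | 101/32 51/16 13/4 7/2 4 } ⇒ 201/64
g(bbbbrrrbrrr) = { 0 1 2 3 25/8 | 201/64 101/32 51/16 13/4 7/2 4 } ⇒ 401/128
g(bbbbrrrbrrrb) = { 0 1 2 3 25/8 401/128 | 201/64 101/32 51/16 13/4 7/2 4 } ⇒ 803/256
g(bbbbrrrbrrrbb) = { 0 1 2 3 25/8 401/128 803/256 | 201/64 101/32 51/16 13/4 7/2 4 } ⇒ 1607/512
g(bbbbrrrbrrrbbb) = { 0 1 2 3 25/8 401/128 803/256 1607/512 | 201/64 101/32 51/16 13/4 7/2 4 } ⇒ 3215/1024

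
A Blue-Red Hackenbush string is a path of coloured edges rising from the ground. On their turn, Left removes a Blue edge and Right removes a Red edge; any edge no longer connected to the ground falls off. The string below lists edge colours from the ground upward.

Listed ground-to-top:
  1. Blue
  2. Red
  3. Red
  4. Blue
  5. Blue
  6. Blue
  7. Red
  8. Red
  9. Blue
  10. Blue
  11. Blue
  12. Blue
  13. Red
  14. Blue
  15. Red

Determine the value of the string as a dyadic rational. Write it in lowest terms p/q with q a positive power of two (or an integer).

B: Left { 0 }, Right { (no moves) } gives simplest 1
BR: Left { 0 }, Right { 1 } gives simplest 1/2
BRR: Left { 0 }, Right { 1/2, 1 } gives simplest 1/4
BRRB: Left { 0, 1/4 }, Right { 1/2, 1 } gives simplest 3/8
BRRBB: Left { 0, 1/4, 3/8 }, Right { 1/2, 1 } gives simplest 7/16
BRRBBB: Left { 0, 1/4, 3/8, 7/16 }, Right { 1/2, 1 } gives simplest 15/32
BRRBBBR: Left { 0, 1/4, 3/8, 7/16 }, Right { 15/32, 1/2, 1 } gives simplest 29/64
BRRBBBRR: Left { 0, 1/4, 3/8, 7/16 }, Right { 29/64, 15/32, 1/2, 1 } gives simplest 57/128
BRRBBBRRB: Left { 0, 1/4, 3/8, 7/16, 57/128 }, Right { 29/64, 15/32, 1/2, 1 } gives simplest 115/256
BRRBBBRRBB: Left { 0, 1/4, 3/8, 7/16, 57/128, 115/256 }, Right { 29/64, 15/32, 1/2, 1 } gives simplest 231/512
BRRBBBRRBBB: Left { 0, 1/4, 3/8, 7/16, 57/128, 115/256, 231/512 }, Right { 29/64, 15/32, 1/2, 1 } gives simplest 463/1024
BRRBBBRRBBBB: Left { 0, 1/4, 3/8, 7/16, 57/128, 115/256, 231/512, 463/1024 }, Right { 29/64, 15/32, 1/2, 1 } gives simplest 927/2048
BRRBBBRRBBBBR: Left { 0, 1/4, 3/8, 7/16, 57/128, 115/256, 231/512, 463/1024 }, Right { 927/2048, 29/64, 15/32, 1/2, 1 } gives simplest 1853/4096
BRRBBBRRBBBBRB: Left { 0, 1/4, 3/8, 7/16, 57/128, 115/256, 231/512, 463/1024, 1853/4096 }, Right { 927/2048, 29/64, 15/32, 1/2, 1 } gives simplest 3707/8192
BRRBBBRRBBBBRBR: Left { 0, 1/4, 3/8, 7/16, 57/128, 115/256, 231/512, 463/1024, 1853/4096 }, Right { 3707/8192, 927/2048, 29/64, 15/32, 1/2, 1 } gives simplest 7413/16384

7413/16384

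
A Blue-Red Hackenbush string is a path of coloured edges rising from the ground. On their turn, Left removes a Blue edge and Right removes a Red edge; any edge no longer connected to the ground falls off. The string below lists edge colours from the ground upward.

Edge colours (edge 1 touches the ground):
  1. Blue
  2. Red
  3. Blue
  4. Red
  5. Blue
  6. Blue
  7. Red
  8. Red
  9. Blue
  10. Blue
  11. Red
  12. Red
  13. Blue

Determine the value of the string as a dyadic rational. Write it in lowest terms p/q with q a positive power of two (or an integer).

edge 1 of 13 (Blue): { 0 | none } = 1
edge 2 of 13 (Red): { 0 | 1 } = 1/2
edge 3 of 13 (Blue): { 0 1/2 | 1 } = 3/4
edge 4 of 13 (Red): { 0 1/2 | 3/4 1 } = 5/8
edge 5 of 13 (Blue): { 0 1/2 5/8 | 3/4 1 } = 11/16
edge 6 of 13 (Blue): { 0 1/2 5/8 11/16 | 3/4 1 } = 23/32
edge 7 of 13 (Red): { 0 1/2 5/8 11/16 | 23/32 3/4 1 } = 45/64
edge 8 of 13 (Red): { 0 1/2 5/8 11/16 | 45/64 23/32 3/4 1 } = 89/128
edge 9 of 13 (Blue): { 0 1/2 5/8 11/16 89/128 | 45/64 23/32 3/4 1 } = 179/256
edge 10 of 13 (Blue): { 0 1/2 5/8 11/16 89/128 179/256 | 45/64 23/32 3/4 1 } = 359/512
edge 11 of 13 (Red): { 0 1/2 5/8 11/16 89/128 179/256 | 359/512 45/64 23/32 3/4 1 } = 717/1024
edge 12 of 13 (Red): { 0 1/2 5/8 11/16 89/128 179/256 | 717/1024 359/512 45/64 23/32 3/4 1 } = 1433/2048
edge 13 of 13 (Blue): { 0 1/2 5/8 11/16 89/128 179/256 1433/2048 | 717/1024 359/512 45/64 23/32 3/4 1 } = 2867/4096

2867/4096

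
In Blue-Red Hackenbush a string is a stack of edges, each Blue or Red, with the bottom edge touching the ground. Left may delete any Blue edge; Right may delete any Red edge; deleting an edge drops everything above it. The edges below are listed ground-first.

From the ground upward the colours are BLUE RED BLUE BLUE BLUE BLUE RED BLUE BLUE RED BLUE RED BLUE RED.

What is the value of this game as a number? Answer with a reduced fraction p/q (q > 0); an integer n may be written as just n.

G(B) = { 0 | — } -> 1
G(BR) = { 0 | 1 } -> 1/2
G(BRB) = { 0 1/2 | 1 } -> 3/4
G(BRBB) = { 0 1/2 3/4 | 1 } -> 7/8
G(BRBBB) = { 0 1/2 3/4 7/8 | 1 } -> 15/16
G(BRBBBB) = { 0 1/2 3/4 7/8 15/16 | 1 } -> 31/32
G(BRBBBBR) = { 0 1/2 3/4 7/8 15/16 | 31/32 1 } -> 61/64
G(BRBBBBRB) = { 0 1/2 3/4 7/8 15/16 61/64 | 31/32 1 } -> 123/128
G(BRBBBBRBB) = { 0 1/2 3/4 7/8 15/16 61/64 123/128 | 31/32 1 } -> 247/256
G(BRBBBBRBBR) = { 0 1/2 3/4 7/8 15/16 61/64 123/128 | 247/256 31/32 1 } -> 493/512
G(BRBBBBRBBRB) = { 0 1/2 3/4 7/8 15/16 61/64 123/128 493/512 | 247/256 31/32 1 } -> 987/1024
G(BRBBBBRBBRBR) = { 0 1/2 3/4 7/8 15/16 61/64 123/128 493/512 | 987/1024 247/256 31/32 1 } -> 1973/2048
G(BRBBBBRBBRBRB) = { 0 1/2 3/4 7/8 15/16 61/64 123/128 493/512 1973/2048 | 987/1024 247/256 31/32 1 } -> 3947/4096
G(BRBBBBRBBRBRBR) = { 0 1/2 3/4 7/8 15/16 61/64 123/128 493/512 1973/2048 | 3947/4096 987/1024 247/256 31/32 1 } -> 7893/8192

7893/8192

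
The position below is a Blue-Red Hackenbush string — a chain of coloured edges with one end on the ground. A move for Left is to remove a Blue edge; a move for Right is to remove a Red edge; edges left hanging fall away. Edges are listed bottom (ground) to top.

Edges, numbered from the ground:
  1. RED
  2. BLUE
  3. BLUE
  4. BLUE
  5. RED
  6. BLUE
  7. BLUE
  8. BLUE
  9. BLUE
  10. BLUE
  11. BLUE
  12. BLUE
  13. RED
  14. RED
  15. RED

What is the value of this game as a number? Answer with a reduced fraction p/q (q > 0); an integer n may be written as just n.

edge 1 of 15 (RED): { — | 0 } = -1
edge 2 of 15 (BLUE): { -1 | 0 } = -1/2
edge 3 of 15 (BLUE): { -1,-1/2 | 0 } = -1/4
edge 4 of 15 (BLUE): { -1,-1/2,-1/4 | 0 } = -1/8
edge 5 of 15 (RED): { -1,-1/2,-1/4 | -1/8,0 } = -3/16
edge 6 of 15 (BLUE): { -1,-1/2,-1/4,-3/16 | -1/8,0 } = -5/32
edge 7 of 15 (BLUE): { -1,-1/2,-1/4,-3/16,-5/32 | -1/8,0 } = -9/64
edge 8 of 15 (BLUE): { -1,-1/2,-1/4,-3/16,-5/32,-9/64 | -1/8,0 } = -17/128
edge 9 of 15 (BLUE): { -1,-1/2,-1/4,-3/16,-5/32,-9/64,-17/128 | -1/8,0 } = -33/256
edge 10 of 15 (BLUE): { -1,-1/2,-1/4,-3/16,-5/32,-9/64,-17/128,-33/256 | -1/8,0 } = -65/512
edge 11 of 15 (BLUE): { -1,-1/2,-1/4,-3/16,-5/32,-9/64,-17/128,-33/256,-65/512 | -1/8,0 } = -129/1024
edge 12 of 15 (BLUE): { -1,-1/2,-1/4,-3/16,-5/32,-9/64,-17/128,-33/256,-65/512,-129/1024 | -1/8,0 } = -257/2048
edge 13 of 15 (RED): { -1,-1/2,-1/4,-3/16,-5/32,-9/64,-17/128,-33/256,-65/512,-129/1024 | -257/2048,-1/8,0 } = -515/4096
edge 14 of 15 (RED): { -1,-1/2,-1/4,-3/16,-5/32,-9/64,-17/128,-33/256,-65/512,-129/1024 | -515/4096,-257/2048,-1/8,0 } = -1031/8192
edge 15 of 15 (RED): { -1,-1/2,-1/4,-3/16,-5/32,-9/64,-17/128,-33/256,-65/512,-129/1024 | -1031/8192,-515/4096,-257/2048,-1/8,0 } = -2063/16384

-2063/16384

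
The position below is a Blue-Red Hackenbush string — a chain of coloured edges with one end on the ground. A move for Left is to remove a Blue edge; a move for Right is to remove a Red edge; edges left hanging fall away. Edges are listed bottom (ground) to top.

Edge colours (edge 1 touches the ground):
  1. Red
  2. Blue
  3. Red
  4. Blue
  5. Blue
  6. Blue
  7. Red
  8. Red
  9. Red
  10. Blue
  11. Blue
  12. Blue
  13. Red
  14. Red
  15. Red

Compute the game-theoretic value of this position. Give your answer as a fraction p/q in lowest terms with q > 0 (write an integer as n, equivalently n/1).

val(R) = { · | 0 } => -1
val(RB) = { -1 | 0 } => -1/2
val(RBR) = { -1 | -1/2 0 } => -3/4
val(RBRB) = { -1 -3/4 | -1/2 0 } => -5/8
val(RBRBB) = { -1 -3/4 -5/8 | -1/2 0 } => -9/16
val(RBRBBB) = { -1 -3/4 -5/8 -9/16 | -1/2 0 } => -17/32
val(RBRBBBR) = { -1 -3/4 -5/8 -9/16 | -17/32 -1/2 0 } => -35/64
val(RBRBBBRR) = { -1 -3/4 -5/8 -9/16 | -35/64 -17/32 -1/2 0 } => -71/128
val(RBRBBBRRR) = { -1 -3/4 -5/8 -9/16 | -71/128 -35/64 -17/32 -1/2 0 } => -143/256
val(RBRBBBRRRB) = { -1 -3/4 -5/8 -9/16 -143/256 | -71/128 -35/64 -17/32 -1/2 0 } => -285/512
val(RBRBBBRRRBB) = { -1 -3/4 -5/8 -9/16 -143/256 -285/512 | -71/128 -35/64 -17/32 -1/2 0 } => -569/1024
val(RBRBBBRRRBBB) = { -1 -3/4 -5/8 -9/16 -143/256 -285/512 -569/1024 | -71/128 -35/64 -17/32 -1/2 0 } => -1137/2048
val(RBRBBBRRRBBBR) = { -1 -3/4 -5/8 -9/16 -143/256 -285/512 -569/1024 | -1137/2048 -71/128 -35/64 -17/32 -1/2 0 } => -2275/4096
val(RBRBBBRRRBBBRR) = { -1 -3/4 -5/8 -9/16 -143/256 -285/512 -569/1024 | -2275/4096 -1137/2048 -71/128 -35/64 -17/32 -1/2 0 } => -4551/8192
val(RBRBBBRRRBBBRRR) = { -1 -3/4 -5/8 -9/16 -143/256 -285/512 -569/1024 | -4551/8192 -2275/4096 -1137/2048 -71/128 -35/64 -17/32 -1/2 0 } => -9103/16384

-9103/16384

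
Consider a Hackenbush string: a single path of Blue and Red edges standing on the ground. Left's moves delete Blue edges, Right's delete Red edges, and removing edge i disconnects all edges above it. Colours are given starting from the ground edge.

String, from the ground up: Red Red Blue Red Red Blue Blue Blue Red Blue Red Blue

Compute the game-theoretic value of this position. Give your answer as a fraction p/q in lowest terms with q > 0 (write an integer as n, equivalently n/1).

-1813/1024

Recurse on prefixes of the 12-edge string Red Red Blue Red Red Blue Blue Blue Red Blue Red Blue:
edge 1 of 12 (Red): { — | 0 } = -1
edge 2 of 12 (Red): { — | -1,0 } = -2
edge 3 of 12 (Blue): { -2 | -1,0 } = -3/2
edge 4 of 12 (Red): { -2 | -3/2,-1,0 } = -7/4
edge 5 of 12 (Red): { -2 | -7/4,-3/2,-1,0 } = -15/8
edge 6 of 12 (Blue): { -2,-15/8 | -7/4,-3/2,-1,0 } = -29/16
edge 7 of 12 (Blue): { -2,-15/8,-29/16 | -7/4,-3/2,-1,0 } = -57/32
edge 8 of 12 (Blue): { -2,-15/8,-29/16,-57/32 | -7/4,-3/2,-1,0 } = -113/64
edge 9 of 12 (Red): { -2,-15/8,-29/16,-57/32 | -113/64,-7/4,-3/2,-1,0 } = -227/128
edge 10 of 12 (Blue): { -2,-15/8,-29/16,-57/32,-227/128 | -113/64,-7/4,-3/2,-1,0 } = -453/256
edge 11 of 12 (Red): { -2,-15/8,-29/16,-57/32,-227/128 | -453/256,-113/64,-7/4,-3/2,-1,0 } = -907/512
edge 12 of 12 (Blue): { -2,-15/8,-29/16,-57/32,-227/128,-907/512 | -453/256,-113/64,-7/4,-3/2,-1,0 } = -1813/1024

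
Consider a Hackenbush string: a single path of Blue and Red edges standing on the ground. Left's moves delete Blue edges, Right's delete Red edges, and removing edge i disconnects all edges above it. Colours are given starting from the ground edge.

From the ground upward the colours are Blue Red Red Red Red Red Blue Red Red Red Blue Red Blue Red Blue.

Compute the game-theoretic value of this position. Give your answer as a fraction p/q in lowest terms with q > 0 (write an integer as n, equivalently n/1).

555/16384

g(B) = { 0 |  } ⇒ 1
g(BR) = { 0 | 1 } ⇒ 1/2
g(BRR) = { 0 | 1/2; 1 } ⇒ 1/4
g(BRRR) = { 0 | 1/4; 1/2; 1 } ⇒ 1/8
g(BRRRR) = { 0 | 1/8; 1/4; 1/2; 1 } ⇒ 1/16
g(BRRRRR) = { 0 | 1/16; 1/8; 1/4; 1/2; 1 } ⇒ 1/32
g(BRRRRRB) = { 0; 1/32 | 1/16; 1/8; 1/4; 1/2; 1 } ⇒ 3/64
g(BRRRRRBR) = { 0; 1/32 | 3/64; 1/16; 1/8; 1/4; 1/2; 1 } ⇒ 5/128
g(BRRRRRBRR) = { 0; 1/32 | 5/128; 3/64; 1/16; 1/8; 1/4; 1/2; 1 } ⇒ 9/256
g(BRRRRRBRRR) = { 0; 1/32 | 9/256; 5/128; 3/64; 1/16; 1/8; 1/4; 1/2; 1 } ⇒ 17/512
g(BRRRRRBRRRB) = { 0; 1/32; 17/512 | 9/256; 5/128; 3/64; 1/16; 1/8; 1/4; 1/2; 1 } ⇒ 35/1024
g(BRRRRRBRRRBR) = { 0; 1/32; 17/512 | 35/1024; 9/256; 5/128; 3/64; 1/16; 1/8; 1/4; 1/2; 1 } ⇒ 69/2048
g(BRRRRRBRRRBRB) = { 0; 1/32; 17/512; 69/2048 | 35/1024; 9/256; 5/128; 3/64; 1/16; 1/8; 1/4; 1/2; 1 } ⇒ 139/4096
g(BRRRRRBRRRBRBR) = { 0; 1/32; 17/512; 69/2048 | 139/4096; 35/1024; 9/256; 5/128; 3/64; 1/16; 1/8; 1/4; 1/2; 1 } ⇒ 277/8192
g(BRRRRRBRRRBRBRB) = { 0; 1/32; 17/512; 69/2048; 277/8192 | 139/4096; 35/1024; 9/256; 5/128; 3/64; 1/16; 1/8; 1/4; 1/2; 1 } ⇒ 555/16384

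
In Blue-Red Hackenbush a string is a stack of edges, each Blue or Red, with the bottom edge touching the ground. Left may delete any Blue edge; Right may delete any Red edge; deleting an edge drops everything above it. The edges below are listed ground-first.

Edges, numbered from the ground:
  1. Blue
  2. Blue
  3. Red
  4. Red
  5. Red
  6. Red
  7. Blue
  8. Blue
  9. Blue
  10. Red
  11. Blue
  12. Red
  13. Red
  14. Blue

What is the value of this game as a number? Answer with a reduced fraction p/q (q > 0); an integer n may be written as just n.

B: Left { 0 }, Right { (no moves) } so simplest 1
BB: Left { 0; 1 }, Right { (no moves) } so simplest 2
BBR: Left { 0; 1 }, Right { 2 } so simplest 3/2
BBRR: Left { 0; 1 }, Right { 3/2; 2 } so simplest 5/4
BBRRR: Left { 0; 1 }, Right { 5/4; 3/2; 2 } so simplest 9/8
BBRRRR: Left { 0; 1 }, Right { 9/8; 5/4; 3/2; 2 } so simplest 17/16
BBRRRRB: Left { 0; 1; 17/16 }, Right { 9/8; 5/4; 3/2; 2 } so simplest 35/32
BBRRRRBB: Left { 0; 1; 17/16; 35/32 }, Right { 9/8; 5/4; 3/2; 2 } so simplest 71/64
BBRRRRBBB: Left { 0; 1; 17/16; 35/32; 71/64 }, Right { 9/8; 5/4; 3/2; 2 } so simplest 143/128
BBRRRRBBBR: Left { 0; 1; 17/16; 35/32; 71/64 }, Right { 143/128; 9/8; 5/4; 3/2; 2 } so simplest 285/256
BBRRRRBBBRB: Left { 0; 1; 17/16; 35/32; 71/64; 285/256 }, Right { 143/128; 9/8; 5/4; 3/2; 2 } so simplest 571/512
BBRRRRBBBRBR: Left { 0; 1; 17/16; 35/32; 71/64; 285/256 }, Right { 571/512; 143/128; 9/8; 5/4; 3/2; 2 } so simplest 1141/1024
BBRRRRBBBRBRR: Left { 0; 1; 17/16; 35/32; 71/64; 285/256 }, Right { 1141/1024; 571/512; 143/128; 9/8; 5/4; 3/2; 2 } so simplest 2281/2048
BBRRRRBBBRBRRB: Left { 0; 1; 17/16; 35/32; 71/64; 285/256; 2281/2048 }, Right { 1141/1024; 571/512; 143/128; 9/8; 5/4; 3/2; 2 } so simplest 4563/4096

4563/4096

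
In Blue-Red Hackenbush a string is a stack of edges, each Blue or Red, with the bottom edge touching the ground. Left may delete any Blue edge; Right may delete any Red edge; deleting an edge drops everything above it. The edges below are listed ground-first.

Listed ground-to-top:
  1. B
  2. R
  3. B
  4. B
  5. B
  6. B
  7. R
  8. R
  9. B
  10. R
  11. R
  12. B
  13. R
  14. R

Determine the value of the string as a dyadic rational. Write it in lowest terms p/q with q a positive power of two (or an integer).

value(B) = { 0 |  } ⇒ 1
value(BR) = { 0 | 1 } ⇒ 1/2
value(BRB) = { 0,1/2 | 1 } ⇒ 3/4
value(BRBB) = { 0,1/2,3/4 | 1 } ⇒ 7/8
value(BRBBB) = { 0,1/2,3/4,7/8 | 1 } ⇒ 15/16
value(BRBBBB) = { 0,1/2,3/4,7/8,15/16 | 1 } ⇒ 31/32
value(BRBBBBR) = { 0,1/2,3/4,7/8,15/16 | 31/32,1 } ⇒ 61/64
value(BRBBBBRR) = { 0,1/2,3/4,7/8,15/16 | 61/64,31/32,1 } ⇒ 121/128
value(BRBBBBRRB) = { 0,1/2,3/4,7/8,15/16,121/128 | 61/64,31/32,1 } ⇒ 243/256
value(BRBBBBRRBR) = { 0,1/2,3/4,7/8,15/16,121/128 | 243/256,61/64,31/32,1 } ⇒ 485/512
value(BRBBBBRRBRR) = { 0,1/2,3/4,7/8,15/16,121/128 | 485/512,243/256,61/64,31/32,1 } ⇒ 969/1024
value(BRBBBBRRBRRB) = { 0,1/2,3/4,7/8,15/16,121/128,969/1024 | 485/512,243/256,61/64,31/32,1 } ⇒ 1939/2048
value(BRBBBBRRBRRBR) = { 0,1/2,3/4,7/8,15/16,121/128,969/1024 | 1939/2048,485/512,243/256,61/64,31/32,1 } ⇒ 3877/4096
value(BRBBBBRRBRRBRR) = { 0,1/2,3/4,7/8,15/16,121/128,969/1024 | 3877/4096,1939/2048,485/512,243/256,61/64,31/32,1 } ⇒ 7753/8192

7753/8192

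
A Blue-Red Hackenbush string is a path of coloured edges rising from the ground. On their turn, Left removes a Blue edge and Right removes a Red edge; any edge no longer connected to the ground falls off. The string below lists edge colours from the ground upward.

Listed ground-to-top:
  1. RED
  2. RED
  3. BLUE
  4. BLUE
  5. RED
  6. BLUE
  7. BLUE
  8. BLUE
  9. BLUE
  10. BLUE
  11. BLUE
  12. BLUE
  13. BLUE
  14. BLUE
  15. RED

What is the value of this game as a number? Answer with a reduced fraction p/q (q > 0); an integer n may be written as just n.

Build G(s[:k]) for k = 1..15, string s = RED RED BLUE BLUE RED BLUE BLUE BLUE BLUE BLUE BLUE BLUE BLUE BLUE RED.
R: Left { — }, Right { 0 } gives simplest -1
RR: Left { — }, Right { -1 0 } gives simplest -2
RRB: Left { -2 }, Right { -1 0 } gives simplest -3/2
RRBB: Left { -2 -3/2 }, Right { -1 0 } gives simplest -5/4
RRBBR: Left { -2 -3/2 }, Right { -5/4 -1 0 } gives simplest -11/8
RRBBRB: Left { -2 -3/2 -11/8 }, Right { -5/4 -1 0 } gives simplest -21/16
RRBBRBB: Left { -2 -3/2 -11/8 -21/16 }, Right { -5/4 -1 0 } gives simplest -41/32
RRBBRBBB: Left { -2 -3/2 -11/8 -21/16 -41/32 }, Right { -5/4 -1 0 } gives simplest -81/64
RRBBRBBBB: Left { -2 -3/2 -11/8 -21/16 -41/32 -81/64 }, Right { -5/4 -1 0 } gives simplest -161/128
RRBBRBBBBB: Left { -2 -3/2 -11/8 -21/16 -41/32 -81/64 -161/128 }, Right { -5/4 -1 0 } gives simplest -321/256
RRBBRBBBBBB: Left { -2 -3/2 -11/8 -21/16 -41/32 -81/64 -161/128 -321/256 }, Right { -5/4 -1 0 } gives simplest -641/512
RRBBRBBBBBBB: Left { -2 -3/2 -11/8 -21/16 -41/32 -81/64 -161/128 -321/256 -641/512 }, Right { -5/4 -1 0 } gives simplest -1281/1024
RRBBRBBBBBBBB: Left { -2 -3/2 -11/8 -21/16 -41/32 -81/64 -161/128 -321/256 -641/512 -1281/1024 }, Right { -5/4 -1 0 } gives simplest -2561/2048
RRBBRBBBBBBBBB: Left { -2 -3/2 -11/8 -21/16 -41/32 -81/64 -161/128 -321/256 -641/512 -1281/1024 -2561/2048 }, Right { -5/4 -1 0 } gives simplest -5121/4096
RRBBRBBBBBBBBBR: Left { -2 -3/2 -11/8 -21/16 -41/32 -81/64 -161/128 -321/256 -641/512 -1281/1024 -2561/2048 }, Right { -5121/4096 -5/4 -1 0 } gives simplest -10243/8192

-10243/8192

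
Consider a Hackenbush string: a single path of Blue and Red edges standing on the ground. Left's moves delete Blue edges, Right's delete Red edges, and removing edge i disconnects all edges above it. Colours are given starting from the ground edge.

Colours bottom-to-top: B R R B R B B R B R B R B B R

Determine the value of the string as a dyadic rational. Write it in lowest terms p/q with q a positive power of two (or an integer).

step 1: add B to get B; options L={ 0 } R={  } = 1
step 2: add R to get BR; options L={ 0 } R={ 1 } = 1/2
step 3: add R to get BRR; options L={ 0 } R={ 1/2,1 } = 1/4
step 4: add B to get BRRB; options L={ 0,1/4 } R={ 1/2,1 } = 3/8
step 5: add R to get BRRBR; options L={ 0,1/4 } R={ 3/8,1/2,1 } = 5/16
step 6: add B to get BRRBRB; options L={ 0,1/4,5/16 } R={ 3/8,1/2,1 } = 11/32
step 7: add B to get BRRBRBB; options L={ 0,1/4,5/16,11/32 } R={ 3/8,1/2,1 } = 23/64
step 8: add R to get BRRBRBBR; options L={ 0,1/4,5/16,11/32 } R={ 23/64,3/8,1/2,1 } = 45/128
step 9: add B to get BRRBRBBRB; options L={ 0,1/4,5/16,11/32,45/128 } R={ 23/64,3/8,1/2,1 } = 91/256
step 10: add R to get BRRBRBBRBR; options L={ 0,1/4,5/16,11/32,45/128 } R={ 91/256,23/64,3/8,1/2,1 } = 181/512
step 11: add B to get BRRBRBBRBRB; options L={ 0,1/4,5/16,11/32,45/128,181/512 } R={ 91/256,23/64,3/8,1/2,1 } = 363/1024
step 12: add R to get BRRBRBBRBRBR; options L={ 0,1/4,5/16,11/32,45/128,181/512 } R={ 363/1024,91/256,23/64,3/8,1/2,1 } = 725/2048
step 13: add B to get BRRBRBBRBRBRB; options L={ 0,1/4,5/16,11/32,45/128,181/512,725/2048 } R={ 363/1024,91/256,23/64,3/8,1/2,1 } = 1451/4096
step 14: add B to get BRRBRBBRBRBRBB; options L={ 0,1/4,5/16,11/32,45/128,181/512,725/2048,1451/4096 } R={ 363/1024,91/256,23/64,3/8,1/2,1 } = 2903/8192
step 15: add R to get BRRBRBBRBRBRBBR; options L={ 0,1/4,5/16,11/32,45/128,181/512,725/2048,1451/4096 } R={ 2903/8192,363/1024,91/256,23/64,3/8,1/2,1 } = 5805/16384

5805/16384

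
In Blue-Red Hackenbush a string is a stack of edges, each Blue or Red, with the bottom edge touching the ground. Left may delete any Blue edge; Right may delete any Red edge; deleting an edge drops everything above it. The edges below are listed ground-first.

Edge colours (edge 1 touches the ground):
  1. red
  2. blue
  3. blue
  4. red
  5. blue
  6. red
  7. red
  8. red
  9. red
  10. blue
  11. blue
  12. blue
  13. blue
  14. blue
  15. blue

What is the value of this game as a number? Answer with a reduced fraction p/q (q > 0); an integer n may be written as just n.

-6017/16384

Prefix values for red blue blue red blue red red red red blue blue blue blue blue blue via {L|R} + simplicity:
r: Left {  }, Right { 0 } — simplest -1
rb: Left { -1 }, Right { 0 } — simplest -1/2
rbb: Left { -1; -1/2 }, Right { 0 } — simplest -1/4
rbbr: Left { -1; -1/2 }, Right { -1/4; 0 } — simplest -3/8
rbbrb: Left { -1; -1/2; -3/8 }, Right { -1/4; 0 } — simplest -5/16
rbbrbr: Left { -1; -1/2; -3/8 }, Right { -5/16; -1/4; 0 } — simplest -11/32
rbbrbrr: Left { -1; -1/2; -3/8 }, Right { -11/32; -5/16; -1/4; 0 } — simplest -23/64
rbbrbrrr: Left { -1; -1/2; -3/8 }, Right { -23/64; -11/32; -5/16; -1/4; 0 } — simplest -47/128
rbbrbrrrr: Left { -1; -1/2; -3/8 }, Right { -47/128; -23/64; -11/32; -5/16; -1/4; 0 } — simplest -95/256
rbbrbrrrrb: Left { -1; -1/2; -3/8; -95/256 }, Right { -47/128; -23/64; -11/32; -5/16; -1/4; 0 } — simplest -189/512
rbbrbrrrrbb: Left { -1; -1/2; -3/8; -95/256; -189/512 }, Right { -47/128; -23/64; -11/32; -5/16; -1/4; 0 } — simplest -377/1024
rbbrbrrrrbbb: Left { -1; -1/2; -3/8; -95/256; -189/512; -377/1024 }, Right { -47/128; -23/64; -11/32; -5/16; -1/4; 0 } — simplest -753/2048
rbbrbrrrrbbbb: Left { -1; -1/2; -3/8; -95/256; -189/512; -377/1024; -753/2048 }, Right { -47/128; -23/64; -11/32; -5/16; -1/4; 0 } — simplest -1505/4096
rbbrbrrrrbbbbb: Left { -1; -1/2; -3/8; -95/256; -189/512; -377/1024; -753/2048; -1505/4096 }, Right { -47/128; -23/64; -11/32; -5/16; -1/4; 0 } — simplest -3009/8192
rbbrbrrrrbbbbbb: Left { -1; -1/2; -3/8; -95/256; -189/512; -377/1024; -753/2048; -1505/4096; -3009/8192 }, Right { -47/128; -23/64; -11/32; -5/16; -1/4; 0 } — simplest -6017/16384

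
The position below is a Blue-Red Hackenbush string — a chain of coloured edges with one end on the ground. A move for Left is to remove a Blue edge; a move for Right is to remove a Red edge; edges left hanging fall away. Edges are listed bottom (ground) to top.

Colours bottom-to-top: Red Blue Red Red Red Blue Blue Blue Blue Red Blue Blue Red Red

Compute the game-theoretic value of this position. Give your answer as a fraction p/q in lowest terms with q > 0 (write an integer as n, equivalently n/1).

-7207/8192

1 of 14 · R · max L −∞ · min R 0 => -1
2 of 14 · RB · max L -1 · min R 0 => -1/2
3 of 14 · RBR · max L -1 · min R -1/2 => -3/4
4 of 14 · RBRR · max L -1 · min R -3/4 => -7/8
5 of 14 · RBRRR · max L -1 · min R -7/8 => -15/16
6 of 14 · RBRRRB · max L -15/16 · min R -7/8 => -29/32
7 of 14 · RBRRRBB · max L -29/32 · min R -7/8 => -57/64
8 of 14 · RBRRRBBB · max L -57/64 · min R -7/8 => -113/128
9 of 14 · RBRRRBBBB · max L -113/128 · min R -7/8 => -225/256
10 of 14 · RBRRRBBBBR · max L -113/128 · min R -225/256 => -451/512
11 of 14 · RBRRRBBBBRB · max L -451/512 · min R -225/256 => -901/1024
12 of 14 · RBRRRBBBBRBB · max L -901/1024 · min R -225/256 => -1801/2048
13 of 14 · RBRRRBBBBRBBR · max L -901/1024 · min R -1801/2048 => -3603/4096
14 of 14 · RBRRRBBBBRBBRR · max L -901/1024 · min R -3603/4096 => -7207/8192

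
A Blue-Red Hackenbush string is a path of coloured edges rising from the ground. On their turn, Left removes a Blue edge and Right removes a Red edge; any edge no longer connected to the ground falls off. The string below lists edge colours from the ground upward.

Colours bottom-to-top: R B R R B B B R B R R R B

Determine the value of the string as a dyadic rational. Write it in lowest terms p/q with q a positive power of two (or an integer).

-3165/4096

Prefix values for R B R R B B B R B R R R B via {L|R} + simplicity:
R: Left { · }, Right { 0 } so simplest -1
RB: Left { -1 }, Right { 0 } so simplest -1/2
RBR: Left { -1 }, Right { -1/2, 0 } so simplest -3/4
RBRR: Left { -1 }, Right { -3/4, -1/2, 0 } so simplest -7/8
RBRRB: Left { -1, -7/8 }, Right { -3/4, -1/2, 0 } so simplest -13/16
RBRRBB: Left { -1, -7/8, -13/16 }, Right { -3/4, -1/2, 0 } so simplest -25/32
RBRRBBB: Left { -1, -7/8, -13/16, -25/32 }, Right { -3/4, -1/2, 0 } so simplest -49/64
RBRRBBBR: Left { -1, -7/8, -13/16, -25/32 }, Right { -49/64, -3/4, -1/2, 0 } so simplest -99/128
RBRRBBBRB: Left { -1, -7/8, -13/16, -25/32, -99/128 }, Right { -49/64, -3/4, -1/2, 0 } so simplest -197/256
RBRRBBBRBR: Left { -1, -7/8, -13/16, -25/32, -99/128 }, Right { -197/256, -49/64, -3/4, -1/2, 0 } so simplest -395/512
RBRRBBBRBRR: Left { -1, -7/8, -13/16, -25/32, -99/128 }, Right { -395/512, -197/256, -49/64, -3/4, -1/2, 0 } so simplest -791/1024
RBRRBBBRBRRR: Left { -1, -7/8, -13/16, -25/32, -99/128 }, Right { -791/1024, -395/512, -197/256, -49/64, -3/4, -1/2, 0 } so simplest -1583/2048
RBRRBBBRBRRRB: Left { -1, -7/8, -13/16, -25/32, -99/128, -1583/2048 }, Right { -791/1024, -395/512, -197/256, -49/64, -3/4, -1/2, 0 } so simplest -3165/4096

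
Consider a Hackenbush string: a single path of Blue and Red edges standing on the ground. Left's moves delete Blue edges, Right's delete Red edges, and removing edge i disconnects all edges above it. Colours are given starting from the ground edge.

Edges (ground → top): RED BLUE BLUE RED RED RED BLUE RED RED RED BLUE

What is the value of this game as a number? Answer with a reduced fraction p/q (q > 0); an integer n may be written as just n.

v_1 [R]  L=[]  R=[0]  ⇒ -1
v_2 [RB]  L=[-1]  R=[0]  ⇒ -1/2
v_3 [RBB]  L=[-1, -1/2]  R=[0]  ⇒ -1/4
v_4 [RBBR]  L=[-1, -1/2]  R=[-1/4, 0]  ⇒ -3/8
v_5 [RBBRR]  L=[-1, -1/2]  R=[-3/8, -1/4, 0]  ⇒ -7/16
v_6 [RBBRRR]  L=[-1, -1/2]  R=[-7/16, -3/8, -1/4, 0]  ⇒ -15/32
v_7 [RBBRRRB]  L=[-1, -1/2, -15/32]  R=[-7/16, -3/8, -1/4, 0]  ⇒ -29/64
v_8 [RBBRRRBR]  L=[-1, -1/2, -15/32]  R=[-29/64, -7/16, -3/8, -1/4, 0]  ⇒ -59/128
v_9 [RBBRRRBRR]  L=[-1, -1/2, -15/32]  R=[-59/128, -29/64, -7/16, -3/8, -1/4, 0]  ⇒ -119/256
v_10 [RBBRRRBRRR]  L=[-1, -1/2, -15/32]  R=[-119/256, -59/128, -29/64, -7/16, -3/8, -1/4, 0]  ⇒ -239/512
v_11 [RBBRRRBRRRB]  L=[-1, -1/2, -15/32, -239/512]  R=[-119/256, -59/128, -29/64, -7/16, -3/8, -1/4, 0]  ⇒ -477/1024

-477/1024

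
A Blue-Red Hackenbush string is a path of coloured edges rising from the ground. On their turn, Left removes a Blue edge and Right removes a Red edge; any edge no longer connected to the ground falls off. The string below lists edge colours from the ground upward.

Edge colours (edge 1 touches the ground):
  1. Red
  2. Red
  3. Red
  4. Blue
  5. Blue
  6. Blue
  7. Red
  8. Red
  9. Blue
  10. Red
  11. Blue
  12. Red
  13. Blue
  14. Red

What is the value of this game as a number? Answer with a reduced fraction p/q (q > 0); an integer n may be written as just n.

val_1 [R]  L=[]  R=[0]  so -1
val_2 [RR]  L=[]  R=[-1; 0]  so -2
val_3 [RRR]  L=[]  R=[-2; -1; 0]  so -3
val_4 [RRRB]  L=[-3]  R=[-2; -1; 0]  so -5/2
val_5 [RRRBB]  L=[-3; -5/2]  R=[-2; -1; 0]  so -9/4
val_6 [RRRBBB]  L=[-3; -5/2; -9/4]  R=[-2; -1; 0]  so -17/8
val_7 [RRRBBBR]  L=[-3; -5/2; -9/4]  R=[-17/8; -2; -1; 0]  so -35/16
val_8 [RRRBBBRR]  L=[-3; -5/2; -9/4]  R=[-35/16; -17/8; -2; -1; 0]  so -71/32
val_9 [RRRBBBRRB]  L=[-3; -5/2; -9/4; -71/32]  R=[-35/16; -17/8; -2; -1; 0]  so -141/64
val_10 [RRRBBBRRBR]  L=[-3; -5/2; -9/4; -71/32]  R=[-141/64; -35/16; -17/8; -2; -1; 0]  so -283/128
val_11 [RRRBBBRRBRB]  L=[-3; -5/2; -9/4; -71/32; -283/128]  R=[-141/64; -35/16; -17/8; -2; -1; 0]  so -565/256
val_12 [RRRBBBRRBRBR]  L=[-3; -5/2; -9/4; -71/32; -283/128]  R=[-565/256; -141/64; -35/16; -17/8; -2; -1; 0]  so -1131/512
val_13 [RRRBBBRRBRBRB]  L=[-3; -5/2; -9/4; -71/32; -283/128; -1131/512]  R=[-565/256; -141/64; -35/16; -17/8; -2; -1; 0]  so -2261/1024
val_14 [RRRBBBRRBRBRBR]  L=[-3; -5/2; -9/4; -71/32; -283/128; -1131/512]  R=[-2261/1024; -565/256; -141/64; -35/16; -17/8; -2; -1; 0]  so -4523/2048

-4523/2048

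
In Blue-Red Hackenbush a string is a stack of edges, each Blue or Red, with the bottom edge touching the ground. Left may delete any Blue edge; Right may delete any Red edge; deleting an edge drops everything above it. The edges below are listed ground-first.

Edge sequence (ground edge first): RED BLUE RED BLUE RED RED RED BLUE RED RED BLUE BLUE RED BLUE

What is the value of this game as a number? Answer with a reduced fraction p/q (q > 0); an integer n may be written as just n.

Recurse on prefixes of the 14-edge string RED BLUE RED BLUE RED RED RED BLUE RED RED BLUE BLUE RED BLUE:
step 1: add RED to get R; options L={ ∅ } R={ 0 } => -1
step 2: add BLUE to get RB; options L={ -1 } R={ 0 } => -1/2
step 3: add RED to get RBR; options L={ -1 } R={ -1/2, 0 } => -3/4
step 4: add BLUE to get RBRB; options L={ -1, -3/4 } R={ -1/2, 0 } => -5/8
step 5: add RED to get RBRBR; options L={ -1, -3/4 } R={ -5/8, -1/2, 0 } => -11/16
step 6: add RED to get RBRBRR; options L={ -1, -3/4 } R={ -11/16, -5/8, -1/2, 0 } => -23/32
step 7: add RED to get RBRBRRR; options L={ -1, -3/4 } R={ -23/32, -11/16, -5/8, -1/2, 0 } => -47/64
step 8: add BLUE to get RBRBRRRB; options L={ -1, -3/4, -47/64 } R={ -23/32, -11/16, -5/8, -1/2, 0 } => -93/128
step 9: add RED to get RBRBRRRBR; options L={ -1, -3/4, -47/64 } R={ -93/128, -23/32, -11/16, -5/8, -1/2, 0 } => -187/256
step 10: add RED to get RBRBRRRBRR; options L={ -1, -3/4, -47/64 } R={ -187/256, -93/128, -23/32, -11/16, -5/8, -1/2, 0 } => -375/512
step 11: add BLUE to get RBRBRRRBRRB; options L={ -1, -3/4, -47/64, -375/512 } R={ -187/256, -93/128, -23/32, -11/16, -5/8, -1/2, 0 } => -749/1024
step 12: add BLUE to get RBRBRRRBRRBB; options L={ -1, -3/4, -47/64, -375/512, -749/1024 } R={ -187/256, -93/128, -23/32, -11/16, -5/8, -1/2, 0 } => -1497/2048
step 13: add RED to get RBRBRRRBRRBBR; options L={ -1, -3/4, -47/64, -375/512, -749/1024 } R={ -1497/2048, -187/256, -93/128, -23/32, -11/16, -5/8, -1/2, 0 } => -2995/4096
step 14: add BLUE to get RBRBRRRBRRBBRB; options L={ -1, -3/4, -47/64, -375/512, -749/1024, -2995/4096 } R={ -1497/2048, -187/256, -93/128, -23/32, -11/16, -5/8, -1/2, 0 } => -5989/8192

-5989/8192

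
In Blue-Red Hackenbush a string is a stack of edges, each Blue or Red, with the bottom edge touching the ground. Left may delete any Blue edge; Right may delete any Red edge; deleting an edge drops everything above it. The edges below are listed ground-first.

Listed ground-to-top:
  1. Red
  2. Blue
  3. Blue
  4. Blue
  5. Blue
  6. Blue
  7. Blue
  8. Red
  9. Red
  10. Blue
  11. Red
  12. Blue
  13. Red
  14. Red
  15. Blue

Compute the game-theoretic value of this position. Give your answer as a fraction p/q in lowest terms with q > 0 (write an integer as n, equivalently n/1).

Recurse on prefixes of the 15-edge string Red Blue Blue Blue Blue Blue Blue Red Red Blue Red Blue Red Red Blue:
1 of 15 · R · max L −∞ · min R 0 -> -1
2 of 15 · RB · max L -1 · min R 0 -> -1/2
3 of 15 · RBB · max L -1/2 · min R 0 -> -1/4
4 of 15 · RBBB · max L -1/4 · min R 0 -> -1/8
5 of 15 · RBBBB · max L -1/8 · min R 0 -> -1/16
6 of 15 · RBBBBB · max L -1/16 · min R 0 -> -1/32
7 of 15 · RBBBBBB · max L -1/32 · min R 0 -> -1/64
8 of 15 · RBBBBBBR · max L -1/32 · min R -1/64 -> -3/128
9 of 15 · RBBBBBBRR · max L -1/32 · min R -3/128 -> -7/256
10 of 15 · RBBBBBBRRB · max L -7/256 · min R -3/128 -> -13/512
11 of 15 · RBBBBBBRRBR · max L -7/256 · min R -13/512 -> -27/1024
12 of 15 · RBBBBBBRRBRB · max L -27/1024 · min R -13/512 -> -53/2048
13 of 15 · RBBBBBBRRBRBR · max L -27/1024 · min R -53/2048 -> -107/4096
14 of 15 · RBBBBBBRRBRBRR · max L -27/1024 · min R -107/4096 -> -215/8192
15 of 15 · RBBBBBBRRBRBRRB · max L -215/8192 · min R -107/4096 -> -429/16384

-429/16384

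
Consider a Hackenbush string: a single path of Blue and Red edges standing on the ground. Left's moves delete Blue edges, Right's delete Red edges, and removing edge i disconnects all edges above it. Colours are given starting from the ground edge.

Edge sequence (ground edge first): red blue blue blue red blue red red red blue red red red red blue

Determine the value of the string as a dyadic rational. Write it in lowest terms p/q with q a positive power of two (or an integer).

Recurse on prefixes of the 15-edge string red blue blue blue red blue red red red blue red red red red blue:
step 1: add red to get r; options L={ · } R={ 0 } => -1
step 2: add blue to get rb; options L={ -1 } R={ 0 } => -1/2
step 3: add blue to get rbb; options L={ -1,-1/2 } R={ 0 } => -1/4
step 4: add blue to get rbbb; options L={ -1,-1/2,-1/4 } R={ 0 } => -1/8
step 5: add red to get rbbbr; options L={ -1,-1/2,-1/4 } R={ -1/8,0 } => -3/16
step 6: add blue to get rbbbrb; options L={ -1,-1/2,-1/4,-3/16 } R={ -1/8,0 } => -5/32
step 7: add red to get rbbbrbr; options L={ -1,-1/2,-1/4,-3/16 } R={ -5/32,-1/8,0 } => -11/64
step 8: add red to get rbbbrbrr; options L={ -1,-1/2,-1/4,-3/16 } R={ -11/64,-5/32,-1/8,0 } => -23/128
step 9: add red to get rbbbrbrrr; options L={ -1,-1/2,-1/4,-3/16 } R={ -23/128,-11/64,-5/32,-1/8,0 } => -47/256
step 10: add blue to get rbbbrbrrrb; options L={ -1,-1/2,-1/4,-3/16,-47/256 } R={ -23/128,-11/64,-5/32,-1/8,0 } => -93/512
step 11: add red to get rbbbrbrrrbr; options L={ -1,-1/2,-1/4,-3/16,-47/256 } R={ -93/512,-23/128,-11/64,-5/32,-1/8,0 } => -187/1024
step 12: add red to get rbbbrbrrrbrr; options L={ -1,-1/2,-1/4,-3/16,-47/256 } R={ -187/1024,-93/512,-23/128,-11/64,-5/32,-1/8,0 } => -375/2048
step 13: add red to get rbbbrbrrrbrrr; options L={ -1,-1/2,-1/4,-3/16,-47/256 } R={ -375/2048,-187/1024,-93/512,-23/128,-11/64,-5/32,-1/8,0 } => -751/4096
step 14: add red to get rbbbrbrrrbrrrr; options L={ -1,-1/2,-1/4,-3/16,-47/256 } R={ -751/4096,-375/2048,-187/1024,-93/512,-23/128,-11/64,-5/32,-1/8,0 } => -1503/8192
step 15: add blue to get rbbbrbrrrbrrrrb; options L={ -1,-1/2,-1/4,-3/16,-47/256,-1503/8192 } R={ -751/4096,-375/2048,-187/1024,-93/512,-23/128,-11/64,-5/32,-1/8,0 } => -3005/16384

-3005/16384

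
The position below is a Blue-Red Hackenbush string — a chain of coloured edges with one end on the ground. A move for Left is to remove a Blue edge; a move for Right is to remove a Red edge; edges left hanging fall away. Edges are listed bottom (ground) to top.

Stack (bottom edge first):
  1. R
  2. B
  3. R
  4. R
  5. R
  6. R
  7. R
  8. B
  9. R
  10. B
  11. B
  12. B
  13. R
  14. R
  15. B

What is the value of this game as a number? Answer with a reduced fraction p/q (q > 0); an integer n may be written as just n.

-16013/16384

Prefix values for R B R R R R R B R B B B R R B via {L|R} + simplicity:
1 of 15 · R · max L −∞ · min R 0 -> -1
2 of 15 · RB · max L -1 · min R 0 -> -1/2
3 of 15 · RBR · max L -1 · min R -1/2 -> -3/4
4 of 15 · RBRR · max L -1 · min R -3/4 -> -7/8
5 of 15 · RBRRR · max L -1 · min R -7/8 -> -15/16
6 of 15 · RBRRRR · max L -1 · min R -15/16 -> -31/32
7 of 15 · RBRRRRR · max L -1 · min R -31/32 -> -63/64
8 of 15 · RBRRRRRB · max L -63/64 · min R -31/32 -> -125/128
9 of 15 · RBRRRRRBR · max L -63/64 · min R -125/128 -> -251/256
10 of 15 · RBRRRRRBRB · max L -251/256 · min R -125/128 -> -501/512
11 of 15 · RBRRRRRBRBB · max L -501/512 · min R -125/128 -> -1001/1024
12 of 15 · RBRRRRRBRBBB · max L -1001/1024 · min R -125/128 -> -2001/2048
13 of 15 · RBRRRRRBRBBBR · max L -1001/1024 · min R -2001/2048 -> -4003/4096
14 of 15 · RBRRRRRBRBBBRR · max L -1001/1024 · min R -4003/4096 -> -8007/8192
15 of 15 · RBRRRRRBRBBBRRB · max L -8007/8192 · min R -4003/4096 -> -16013/16384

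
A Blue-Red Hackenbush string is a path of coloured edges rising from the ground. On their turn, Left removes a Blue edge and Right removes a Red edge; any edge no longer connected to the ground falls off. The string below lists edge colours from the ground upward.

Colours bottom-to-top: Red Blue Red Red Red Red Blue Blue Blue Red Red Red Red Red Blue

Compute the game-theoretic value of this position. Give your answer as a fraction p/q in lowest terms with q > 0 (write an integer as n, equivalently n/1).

Prefix values for Red Blue Red Red Red Red Blue Blue Blue Red Red Red Red Red Blue via {L|R} + simplicity:
G(R) = { · | 0 } — -1
G(RB) = { -1 | 0 } — -1/2
G(RBR) = { -1 | -1/2; 0 } — -3/4
G(RBRR) = { -1 | -3/4; -1/2; 0 } — -7/8
G(RBRRR) = { -1 | -7/8; -3/4; -1/2; 0 } — -15/16
G(RBRRRR) = { -1 | -15/16; -7/8; -3/4; -1/2; 0 } — -31/32
G(RBRRRRB) = { -1; -31/32 | -15/16; -7/8; -3/4; -1/2; 0 } — -61/64
G(RBRRRRBB) = { -1; -31/32; -61/64 | -15/16; -7/8; -3/4; -1/2; 0 } — -121/128
G(RBRRRRBBB) = { -1; -31/32; -61/64; -121/128 | -15/16; -7/8; -3/4; -1/2; 0 } — -241/256
G(RBRRRRBBBR) = { -1; -31/32; -61/64; -121/128 | -241/256; -15/16; -7/8; -3/4; -1/2; 0 } — -483/512
G(RBRRRRBBBRR) = { -1; -31/32; -61/64; -121/128 | -483/512; -241/256; -15/16; -7/8; -3/4; -1/2; 0 } — -967/1024
G(RBRRRRBBBRRR) = { -1; -31/32; -61/64; -121/128 | -967/1024; -483/512; -241/256; -15/16; -7/8; -3/4; -1/2; 0 } — -1935/2048
G(RBRRRRBBBRRRR) = { -1; -31/32; -61/64; -121/128 | -1935/2048; -967/1024; -483/512; -241/256; -15/16; -7/8; -3/4; -1/2; 0 } — -3871/4096
G(RBRRRRBBBRRRRR) = { -1; -31/32; -61/64; -121/128 | -3871/4096; -1935/2048; -967/1024; -483/512; -241/256; -15/16; -7/8; -3/4; -1/2; 0 } — -7743/8192
G(RBRRRRBBBRRRRRB) = { -1; -31/32; -61/64; -121/128; -7743/8192 | -3871/4096; -1935/2048; -967/1024; -483/512; -241/256; -15/16; -7/8; -3/4; -1/2; 0 } — -15485/16384

-15485/16384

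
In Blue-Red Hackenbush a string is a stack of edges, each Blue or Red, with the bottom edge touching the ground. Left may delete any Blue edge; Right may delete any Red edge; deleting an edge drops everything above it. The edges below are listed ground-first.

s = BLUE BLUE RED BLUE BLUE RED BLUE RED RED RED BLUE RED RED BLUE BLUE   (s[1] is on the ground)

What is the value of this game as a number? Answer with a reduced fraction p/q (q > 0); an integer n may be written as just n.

B: Left { 0 }, Right { ∅ } → simplest 1
BB: Left { 0,1 }, Right { ∅ } → simplest 2
BBR: Left { 0,1 }, Right { 2 } → simplest 3/2
BBRB: Left { 0,1,3/2 }, Right { 2 } → simplest 7/4
BBRBB: Left { 0,1,3/2,7/4 }, Right { 2 } → simplest 15/8
BBRBBR: Left { 0,1,3/2,7/4 }, Right { 15/8,2 } → simplest 29/16
BBRBBRB: Left { 0,1,3/2,7/4,29/16 }, Right { 15/8,2 } → simplest 59/32
BBRBBRBR: Left { 0,1,3/2,7/4,29/16 }, Right { 59/32,15/8,2 } → simplest 117/64
BBRBBRBRR: Left { 0,1,3/2,7/4,29/16 }, Right { 117/64,59/32,15/8,2 } → simplest 233/128
BBRBBRBRRR: Left { 0,1,3/2,7/4,29/16 }, Right { 233/128,117/64,59/32,15/8,2 } → simplest 465/256
BBRBBRBRRRB: Left { 0,1,3/2,7/4,29/16,465/256 }, Right { 233/128,117/64,59/32,15/8,2 } → simplest 931/512
BBRBBRBRRRBR: Left { 0,1,3/2,7/4,29/16,465/256 }, Right { 931/512,233/128,117/64,59/32,15/8,2 } → simplest 1861/1024
BBRBBRBRRRBRR: Left { 0,1,3/2,7/4,29/16,465/256 }, Right { 1861/1024,931/512,233/128,117/64,59/32,15/8,2 } → simplest 3721/2048
BBRBBRBRRRBRRB: Left { 0,1,3/2,7/4,29/16,465/256,3721/2048 }, Right { 1861/1024,931/512,233/128,117/64,59/32,15/8,2 } → simplest 7443/4096
BBRBBRBRRRBRRBB: Left { 0,1,3/2,7/4,29/16,465/256,3721/2048,7443/4096 }, Right { 1861/1024,931/512,233/128,117/64,59/32,15/8,2 } → simplest 14887/8192

14887/8192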